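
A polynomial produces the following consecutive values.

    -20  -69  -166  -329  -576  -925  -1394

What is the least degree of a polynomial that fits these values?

3

Δ: -49, -97, -163, -247, -349, -469
Δ²: -48, -66, -84, -102, -120
Δ³: -18, -18, -18, -18
The third differences are constant, so the polynomial has degree 3.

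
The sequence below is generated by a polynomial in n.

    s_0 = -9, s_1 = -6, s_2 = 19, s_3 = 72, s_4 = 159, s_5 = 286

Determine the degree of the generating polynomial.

Δ: 3, 25, 53, 87, 127
Δ²: 22, 28, 34, 40
Δ³: 6, 6, 6
The third differences are constant, so the polynomial has degree 3.

3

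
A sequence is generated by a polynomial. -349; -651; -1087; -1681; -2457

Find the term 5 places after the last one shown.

-9907

-302, -436, -594, -776
-134, -158, -182
-24, -24
Constant third difference = -24, so extend:
-182 − 24 = -206;  -776 − 206 = -982;  -2457 − 982 = -3439
-206 − 24 = -230;  -982 − 230 = -1212;  -3439 − 1212 = -4651
-230 − 24 = -254;  -1212 − 254 = -1466;  -4651 − 1466 = -6117
-254 − 24 = -278;  -1466 − 278 = -1744;  -6117 − 1744 = -7861
-278 − 24 = -302;  -1744 − 302 = -2046;  -7861 − 2046 = -9907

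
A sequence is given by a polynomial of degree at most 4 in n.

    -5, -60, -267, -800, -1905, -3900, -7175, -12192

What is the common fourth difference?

-72

Δ: -55, -207, -533, -1105, -1995, -3275, -5017
Δ²: -152, -326, -572, -890, -1280, -1742
Δ³: -174, -246, -318, -390, -462
Δ⁴: -72, -72, -72, -72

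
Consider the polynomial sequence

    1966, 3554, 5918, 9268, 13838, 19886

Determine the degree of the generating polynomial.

4

Δ: 1588, 2364, 3350, 4570, 6048
Δ²: 776, 986, 1220, 1478
Δ³: 210, 234, 258
Δ⁴: 24, 24
The fourth differences are constant, so the polynomial has degree 4.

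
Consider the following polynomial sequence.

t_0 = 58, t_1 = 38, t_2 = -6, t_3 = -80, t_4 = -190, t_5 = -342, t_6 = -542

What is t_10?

-1942

Δ: -20, -44, -74, -110, -152, -200
Δ²: -24, -30, -36, -42, -48
Δ³: -6, -6, -6, -6
The third differences are constant (-6).
-48 − 6 = -54;  -200 − 54 = -254;  -542 − 254 = -796
-54 − 6 = -60;  -254 − 60 = -314;  -796 − 314 = -1110
-60 − 6 = -66;  -314 − 66 = -380;  -1110 − 380 = -1490
-66 − 6 = -72;  -380 − 72 = -452;  -1490 − 452 = -1942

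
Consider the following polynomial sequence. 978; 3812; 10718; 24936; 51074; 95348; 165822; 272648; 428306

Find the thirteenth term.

2834  6906  14218  26138  44274  70474  106826  155658
4072  7312  11920  18136  26200  36352  48832
3240  4608  6216  8064  10152  12480
1368  1608  1848  2088  2328
240  240  240  240
Fifth differences constant at 240.
2328 + 240 = 2568;  12480 + 2568 = 15048;  48832 + 15048 = 63880;  155658 + 63880 = 219538;  428306 + 219538 = 647844
2568 + 240 = 2808;  15048 + 2808 = 17856;  63880 + 17856 = 81736;  219538 + 81736 = 301274;  647844 + 301274 = 949118
2808 + 240 = 3048;  17856 + 3048 = 20904;  81736 + 20904 = 102640;  301274 + 102640 = 403914;  949118 + 403914 = 1353032
3048 + 240 = 3288;  20904 + 3288 = 24192;  102640 + 24192 = 126832;  403914 + 126832 = 530746;  1353032 + 530746 = 1883778

1883778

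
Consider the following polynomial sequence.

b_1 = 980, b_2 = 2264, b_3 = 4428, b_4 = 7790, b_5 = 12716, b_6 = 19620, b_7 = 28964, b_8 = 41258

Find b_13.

Δ: 1284 , 2164 , 3362 , 4926 , 6904 , 9344 , 12294
Δ²: 880 , 1198 , 1564 , 1978 , 2440 , 2950
Δ³: 318 , 366 , 414 , 462 , 510
Δ⁴: 48 , 48 , 48 , 48
Fourth differences constant at 48.
510 + 48 = 558;  2950 + 558 = 3508;  12294 + 3508 = 15802;  41258 + 15802 = 57060
558 + 48 = 606;  3508 + 606 = 4114;  15802 + 4114 = 19916;  57060 + 19916 = 76976
606 + 48 = 654;  4114 + 654 = 4768;  19916 + 4768 = 24684;  76976 + 24684 = 101660
654 + 48 = 702;  4768 + 702 = 5470;  24684 + 5470 = 30154;  101660 + 30154 = 131814
702 + 48 = 750;  5470 + 750 = 6220;  30154 + 6220 = 36374;  131814 + 36374 = 168188

168188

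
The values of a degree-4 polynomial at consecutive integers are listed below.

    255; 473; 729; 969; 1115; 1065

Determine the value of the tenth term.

-3975

218, 256, 240, 146, -50
38, -16, -94, -196
-54, -78, -102
-24, -24
Constant fourth difference = -24, so extend:
-102 − 24 = -126;  -196 − 126 = -322;  -50 − 322 = -372;  1065 − 372 = 693
-126 − 24 = -150;  -322 − 150 = -472;  -372 − 472 = -844;  693 − 844 = -151
-150 − 24 = -174;  -472 − 174 = -646;  -844 − 646 = -1490;  -151 − 1490 = -1641
-174 − 24 = -198;  -646 − 198 = -844;  -1490 − 844 = -2334;  -1641 − 2334 = -3975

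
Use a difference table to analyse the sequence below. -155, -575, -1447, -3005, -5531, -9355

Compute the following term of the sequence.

-14855

Δ: -420, -872, -1558, -2526, -3824
Δ²: -452, -686, -968, -1298
Δ³: -234, -282, -330
Δ⁴: -48, -48
The fourth differences are constant (-48).
-330 − 48 = -378;  -1298 − 378 = -1676;  -3824 − 1676 = -5500;  -9355 − 5500 = -14855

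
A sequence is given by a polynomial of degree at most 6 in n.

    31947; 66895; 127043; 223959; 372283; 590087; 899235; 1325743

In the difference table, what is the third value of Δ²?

D1: 34948, 60148, 96916, 148324, 217804, 309148, 426508
D2: 25200, 36768, 51408, 69480, 91344, 117360
D3: 11568, 14640, 18072, 21864, 26016
D4: 3072, 3432, 3792, 4152
D5: 360, 360, 360

51408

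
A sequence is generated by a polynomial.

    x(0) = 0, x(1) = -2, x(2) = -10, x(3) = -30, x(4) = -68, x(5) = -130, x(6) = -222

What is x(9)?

Δ: -2, -8, -20, -38, -62, -92
Δ²: -6, -12, -18, -24, -30
Δ³: -6, -6, -6, -6
Constant third difference = -6, so extend:
-30 − 6 = -36;  -92 − 36 = -128;  -222 − 128 = -350
-36 − 6 = -42;  -128 − 42 = -170;  -350 − 170 = -520
-42 − 6 = -48;  -170 − 48 = -218;  -520 − 218 = -738

-738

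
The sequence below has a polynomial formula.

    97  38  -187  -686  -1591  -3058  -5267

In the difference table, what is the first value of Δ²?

-166

First differences: -59, -225, -499, -905, -1467, -2209
Second differences: -166, -274, -406, -562, -742
Third differences: -108, -132, -156, -180
Fourth differences: -24, -24, -24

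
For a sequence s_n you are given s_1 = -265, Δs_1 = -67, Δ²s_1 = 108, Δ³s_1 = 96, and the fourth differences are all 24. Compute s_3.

Build the table forward from the leading diagonal:
Δ⁴: 24  24  24
Δ³: 96  120  144
Δ²: 108  204  324
Δ: -67  41  245
s: -265  -332  -291

-291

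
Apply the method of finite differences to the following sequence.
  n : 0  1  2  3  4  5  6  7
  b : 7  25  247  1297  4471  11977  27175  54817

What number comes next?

First differences: 18, 222, 1050, 3174, 7506, 15198, 27642
Second differences: 204, 828, 2124, 4332, 7692, 12444
Third differences: 624, 1296, 2208, 3360, 4752
Fourth differences: 672, 912, 1152, 1392
Fifth differences: 240, 240, 240
Fifth differences constant at 240.
1392 + 240 = 1632;  4752 + 1632 = 6384;  12444 + 6384 = 18828;  27642 + 18828 = 46470;  54817 + 46470 = 101287

101287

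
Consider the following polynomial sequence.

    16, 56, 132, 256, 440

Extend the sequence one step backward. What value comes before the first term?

0

D1: 40  76  124  184
D2: 36  48  60
D3: 12  12
The third differences are constant at 12.
Work back: 36 − 12 = 24;  40 − 24 = 16;  16 − 16 = 0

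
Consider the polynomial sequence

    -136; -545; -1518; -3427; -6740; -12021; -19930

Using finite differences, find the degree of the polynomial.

4

Δ: -409, -973, -1909, -3313, -5281, -7909
Δ²: -564, -936, -1404, -1968, -2628
Δ³: -372, -468, -564, -660
Δ⁴: -96, -96, -96
The fourth differences are constant, so the polynomial has degree 4.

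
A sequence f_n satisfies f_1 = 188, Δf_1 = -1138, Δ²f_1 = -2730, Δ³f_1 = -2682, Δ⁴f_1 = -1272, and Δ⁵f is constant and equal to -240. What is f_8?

Build the table forward from the leading diagonal:
D5: -240  -240  -240  -240  -240  -240  -240  -240
D4: -1272  -1512  -1752  -1992  -2232  -2472  -2712  -2952
D3: -2682  -3954  -5466  -7218  -9210  -11442  -13914  -16626
D2: -2730  -5412  -9366  -14832  -22050  -31260  -42702  -56616
D1: -1138  -3868  -9280  -18646  -33478  -55528  -86788  -129490
f: 188  -950  -4818  -14098  -32744  -66222  -121750  -208538

-208538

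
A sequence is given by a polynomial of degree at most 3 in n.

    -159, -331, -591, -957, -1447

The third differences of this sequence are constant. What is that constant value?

-18

First differences: -172, -260, -366, -490
Second differences: -88, -106, -124
Third differences: -18, -18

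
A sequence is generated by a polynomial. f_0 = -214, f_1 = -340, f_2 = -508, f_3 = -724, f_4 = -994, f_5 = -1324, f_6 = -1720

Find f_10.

-4084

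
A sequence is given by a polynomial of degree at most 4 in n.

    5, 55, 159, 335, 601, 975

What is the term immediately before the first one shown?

-9

First differences: 50, 104, 176, 266, 374
Second differences: 54, 72, 90, 108
Third differences: 18, 18, 18
The third differences are constant at 18.
Work back: 54 − 18 = 36;  50 − 36 = 14;  5 − 14 = -9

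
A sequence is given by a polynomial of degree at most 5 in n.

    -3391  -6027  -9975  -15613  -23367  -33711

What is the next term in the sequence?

-47167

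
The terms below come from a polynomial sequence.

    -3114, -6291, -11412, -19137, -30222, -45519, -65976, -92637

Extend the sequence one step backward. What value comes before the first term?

-1317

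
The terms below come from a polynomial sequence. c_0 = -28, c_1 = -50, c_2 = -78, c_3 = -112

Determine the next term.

D1: -22, -28, -34
D2: -6, -6
Constant second difference = -6, so extend:
-34 − 6 = -40;  -112 − 40 = -152

-152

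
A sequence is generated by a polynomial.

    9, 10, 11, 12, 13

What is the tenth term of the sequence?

18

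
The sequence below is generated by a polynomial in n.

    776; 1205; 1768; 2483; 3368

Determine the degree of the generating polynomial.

D1: 429, 563, 715, 885
D2: 134, 152, 170
D3: 18, 18
The third differences are constant, so the polynomial has degree 3.

3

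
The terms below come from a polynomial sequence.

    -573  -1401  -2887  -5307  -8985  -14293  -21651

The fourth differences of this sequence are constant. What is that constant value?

-48

Δ: -828, -1486, -2420, -3678, -5308, -7358
Δ²: -658, -934, -1258, -1630, -2050
Δ³: -276, -324, -372, -420
Δ⁴: -48, -48, -48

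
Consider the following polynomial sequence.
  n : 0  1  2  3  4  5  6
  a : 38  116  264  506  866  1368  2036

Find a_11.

Δ: 78, 148, 242, 360, 502, 668
Δ²: 70, 94, 118, 142, 166
Δ³: 24, 24, 24, 24
The third differences are constant (24).
166 + 24 = 190;  668 + 190 = 858;  2036 + 858 = 2894
190 + 24 = 214;  858 + 214 = 1072;  2894 + 1072 = 3966
214 + 24 = 238;  1072 + 238 = 1310;  3966 + 1310 = 5276
238 + 24 = 262;  1310 + 262 = 1572;  5276 + 1572 = 6848
262 + 24 = 286;  1572 + 286 = 1858;  6848 + 1858 = 8706

8706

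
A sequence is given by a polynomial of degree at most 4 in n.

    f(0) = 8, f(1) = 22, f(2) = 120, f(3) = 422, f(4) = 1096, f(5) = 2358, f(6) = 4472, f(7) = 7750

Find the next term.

12552

14, 98, 302, 674, 1262, 2114, 3278
84, 204, 372, 588, 852, 1164
120, 168, 216, 264, 312
48, 48, 48, 48
Constant fourth difference = 48, so extend:
312 + 48 = 360;  1164 + 360 = 1524;  3278 + 1524 = 4802;  7750 + 4802 = 12552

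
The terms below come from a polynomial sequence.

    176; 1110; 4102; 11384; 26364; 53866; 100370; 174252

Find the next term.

286024

934, 2992, 7282, 14980, 27502, 46504, 73882
2058, 4290, 7698, 12522, 19002, 27378
2232, 3408, 4824, 6480, 8376
1176, 1416, 1656, 1896
240, 240, 240
The fifth differences are constant (240).
1896 + 240 = 2136;  8376 + 2136 = 10512;  27378 + 10512 = 37890;  73882 + 37890 = 111772;  174252 + 111772 = 286024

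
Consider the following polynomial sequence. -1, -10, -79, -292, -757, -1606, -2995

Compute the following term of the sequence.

-5104

Δ: -9, -69, -213, -465, -849, -1389
Δ²: -60, -144, -252, -384, -540
Δ³: -84, -108, -132, -156
Δ⁴: -24, -24, -24
Constant fourth difference = -24, so extend:
-156 − 24 = -180;  -540 − 180 = -720;  -1389 − 720 = -2109;  -2995 − 2109 = -5104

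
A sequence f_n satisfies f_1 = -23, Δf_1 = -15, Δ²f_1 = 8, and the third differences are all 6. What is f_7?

Build the table forward from the leading diagonal:
Δ³: 6, 6, 6, 6, 6, 6, 6
Δ²: 8, 14, 20, 26, 32, 38, 44
Δ: -15, -7, 7, 27, 53, 85, 123
f: -23, -38, -45, -38, -11, 42, 127

127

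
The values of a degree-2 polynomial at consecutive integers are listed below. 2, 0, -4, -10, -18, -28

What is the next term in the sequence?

D1: -2, -4, -6, -8, -10
D2: -2, -2, -2, -2
Constant second difference = -2, so extend:
-10 − 2 = -12;  -28 − 12 = -40

-40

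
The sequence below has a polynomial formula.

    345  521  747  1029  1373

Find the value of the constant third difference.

6

D1: 176, 226, 282, 344
D2: 50, 56, 62
D3: 6, 6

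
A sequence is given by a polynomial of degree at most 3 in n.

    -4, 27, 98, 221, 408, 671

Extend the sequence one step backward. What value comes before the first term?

D1: 31, 71, 123, 187, 263
D2: 40, 52, 64, 76
D3: 12, 12, 12
The third differences are constant at 12.
Work back: 40 − 12 = 28;  31 − 28 = 3;  -4 − 3 = -7

-7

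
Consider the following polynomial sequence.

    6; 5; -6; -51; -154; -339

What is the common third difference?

-24

First differences: -1, -11, -45, -103, -185
Second differences: -10, -34, -58, -82
Third differences: -24, -24, -24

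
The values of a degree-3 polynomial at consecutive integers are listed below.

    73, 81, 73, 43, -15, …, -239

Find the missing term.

Using the first 5 terms:
First differences: 8  -8  -30  -58
Second differences: -16  -22  -28
Third differences: -6  -6
Constant third difference = -6.
Extend forward: -28 − 6 = -34;  -58 − 34 = -92;  -15 − 92 = -107

-107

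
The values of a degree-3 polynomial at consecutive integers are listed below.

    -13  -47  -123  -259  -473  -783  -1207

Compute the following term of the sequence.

First differences: -34, -76, -136, -214, -310, -424
Second differences: -42, -60, -78, -96, -114
Third differences: -18, -18, -18, -18
The third differences are constant (-18).
-114 − 18 = -132;  -424 − 132 = -556;  -1207 − 556 = -1763

-1763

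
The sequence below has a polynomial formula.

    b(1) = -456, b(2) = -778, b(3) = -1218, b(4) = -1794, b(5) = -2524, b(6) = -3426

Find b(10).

-322, -440, -576, -730, -902
-118, -136, -154, -172
-18, -18, -18
The third differences are constant (-18).
-172 − 18 = -190;  -902 − 190 = -1092;  -3426 − 1092 = -4518
-190 − 18 = -208;  -1092 − 208 = -1300;  -4518 − 1300 = -5818
-208 − 18 = -226;  -1300 − 226 = -1526;  -5818 − 1526 = -7344
-226 − 18 = -244;  -1526 − 244 = -1770;  -7344 − 1770 = -9114

-9114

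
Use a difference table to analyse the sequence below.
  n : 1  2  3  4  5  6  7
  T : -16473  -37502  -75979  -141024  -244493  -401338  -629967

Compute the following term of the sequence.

-952604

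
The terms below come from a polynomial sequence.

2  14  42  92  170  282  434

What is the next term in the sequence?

632

First differences: 12, 28, 50, 78, 112, 152
Second differences: 16, 22, 28, 34, 40
Third differences: 6, 6, 6, 6
Third differences constant at 6.
40 + 6 = 46;  152 + 46 = 198;  434 + 198 = 632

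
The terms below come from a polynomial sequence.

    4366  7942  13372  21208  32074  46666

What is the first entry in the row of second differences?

1854

First differences: 3576, 5430, 7836, 10866, 14592
Second differences: 1854, 2406, 3030, 3726
Third differences: 552, 624, 696
Fourth differences: 72, 72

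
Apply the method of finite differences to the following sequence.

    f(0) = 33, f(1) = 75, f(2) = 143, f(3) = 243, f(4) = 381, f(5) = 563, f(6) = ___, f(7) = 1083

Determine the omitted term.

795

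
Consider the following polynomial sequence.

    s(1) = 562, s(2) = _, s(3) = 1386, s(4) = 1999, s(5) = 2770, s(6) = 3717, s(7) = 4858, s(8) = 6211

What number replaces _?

Using the last 6 terms:
First differences: 613  771  947  1141  1353
Second differences: 158  176  194  212
Third differences: 18  18  18
Constant third difference = 18.
Extend backward: 158 − 18 = 140;  613 − 140 = 473;  1386 − 473 = 913

913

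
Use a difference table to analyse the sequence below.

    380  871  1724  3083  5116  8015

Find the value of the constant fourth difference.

24

First differences: 491, 853, 1359, 2033, 2899
Second differences: 362, 506, 674, 866
Third differences: 144, 168, 192
Fourth differences: 24, 24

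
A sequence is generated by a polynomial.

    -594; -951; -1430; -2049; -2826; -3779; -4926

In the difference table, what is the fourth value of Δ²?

D1: -357, -479, -619, -777, -953, -1147
D2: -122, -140, -158, -176, -194
D3: -18, -18, -18, -18

-176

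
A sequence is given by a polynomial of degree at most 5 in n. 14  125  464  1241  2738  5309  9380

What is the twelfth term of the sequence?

111 , 339 , 777 , 1497 , 2571 , 4071
228 , 438 , 720 , 1074 , 1500
210 , 282 , 354 , 426
72 , 72 , 72
The fourth differences are constant (72).
426 + 72 = 498;  1500 + 498 = 1998;  4071 + 1998 = 6069;  9380 + 6069 = 15449
498 + 72 = 570;  1998 + 570 = 2568;  6069 + 2568 = 8637;  15449 + 8637 = 24086
570 + 72 = 642;  2568 + 642 = 3210;  8637 + 3210 = 11847;  24086 + 11847 = 35933
642 + 72 = 714;  3210 + 714 = 3924;  11847 + 3924 = 15771;  35933 + 15771 = 51704
714 + 72 = 786;  3924 + 786 = 4710;  15771 + 4710 = 20481;  51704 + 20481 = 72185

72185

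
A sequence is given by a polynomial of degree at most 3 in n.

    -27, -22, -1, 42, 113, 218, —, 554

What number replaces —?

363

Using the first 6 terms:
D1: 5, 21, 43, 71, 105
D2: 16, 22, 28, 34
D3: 6, 6, 6
Constant third difference = 6.
Extend forward: 34 + 6 = 40;  105 + 40 = 145;  218 + 145 = 363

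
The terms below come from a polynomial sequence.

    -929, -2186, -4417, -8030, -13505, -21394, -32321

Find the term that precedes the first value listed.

-310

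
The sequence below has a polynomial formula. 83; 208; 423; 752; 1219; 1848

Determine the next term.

125  215  329  467  629
90  114  138  162
24  24  24
Constant third difference = 24, so extend:
162 + 24 = 186;  629 + 186 = 815;  1848 + 815 = 2663

2663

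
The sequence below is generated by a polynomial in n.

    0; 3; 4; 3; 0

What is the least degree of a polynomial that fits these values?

Δ: 3, 1, -1, -3
Δ²: -2, -2, -2
The second differences are constant, so the polynomial has degree 2.

2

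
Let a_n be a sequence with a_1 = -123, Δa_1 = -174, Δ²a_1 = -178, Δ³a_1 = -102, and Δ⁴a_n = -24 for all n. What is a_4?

-1281

Build the table forward from the leading diagonal:
Fourth differences: -24  -24  -24  -24
Third differences: -102  -126  -150  -174
Second differences: -178  -280  -406  -556
First differences: -174  -352  -632  -1038
a: -123  -297  -649  -1281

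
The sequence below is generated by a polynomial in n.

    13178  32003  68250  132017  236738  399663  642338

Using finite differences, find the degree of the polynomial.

5

Δ: 18825, 36247, 63767, 104721, 162925, 242675
Δ²: 17422, 27520, 40954, 58204, 79750
Δ³: 10098, 13434, 17250, 21546
Δ⁴: 3336, 3816, 4296
Δ⁵: 480, 480
The fifth differences are constant, so the polynomial has degree 5.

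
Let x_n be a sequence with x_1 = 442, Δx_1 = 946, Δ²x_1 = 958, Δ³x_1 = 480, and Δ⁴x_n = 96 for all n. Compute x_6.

20032

Build the table forward from the leading diagonal:
Fourth differences: 96  96  96  96  96  96
Third differences: 480  576  672  768  864  960
Second differences: 958  1438  2014  2686  3454  4318
First differences: 946  1904  3342  5356  8042  11496
x: 442  1388  3292  6634  11990  20032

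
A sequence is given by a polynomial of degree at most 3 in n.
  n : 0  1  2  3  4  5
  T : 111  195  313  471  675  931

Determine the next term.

D1: 84, 118, 158, 204, 256
D2: 34, 40, 46, 52
D3: 6, 6, 6
The third differences are constant (6).
52 + 6 = 58;  256 + 58 = 314;  931 + 314 = 1245

1245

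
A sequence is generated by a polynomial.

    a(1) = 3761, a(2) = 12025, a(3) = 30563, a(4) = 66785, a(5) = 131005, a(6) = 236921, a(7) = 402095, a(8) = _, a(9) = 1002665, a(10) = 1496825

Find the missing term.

Using the first 7 terms:
Δ: 8264, 18538, 36222, 64220, 105916, 165174
Δ²: 10274, 17684, 27998, 41696, 59258
Δ³: 7410, 10314, 13698, 17562
Δ⁴: 2904, 3384, 3864
Δ⁵: 480, 480
Constant fifth difference = 480.
Extend forward: 3864 + 480 = 4344;  17562 + 4344 = 21906;  59258 + 21906 = 81164;  165174 + 81164 = 246338;  402095 + 246338 = 648433

648433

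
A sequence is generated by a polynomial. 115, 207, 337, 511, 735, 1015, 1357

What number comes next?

1767

First differences: 92 , 130 , 174 , 224 , 280 , 342
Second differences: 38 , 44 , 50 , 56 , 62
Third differences: 6 , 6 , 6 , 6
The third differences are constant (6).
62 + 6 = 68;  342 + 68 = 410;  1357 + 410 = 1767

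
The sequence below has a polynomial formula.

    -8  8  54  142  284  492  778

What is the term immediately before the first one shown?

-6

16  46  88  142  208  286
30  42  54  66  78
12  12  12  12
The third differences are constant at 12.
Work back: 30 − 12 = 18;  16 − 18 = -2;  -8 + 2 = -6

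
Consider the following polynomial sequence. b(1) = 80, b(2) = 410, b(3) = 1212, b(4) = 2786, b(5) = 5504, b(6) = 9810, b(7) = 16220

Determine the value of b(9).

Δ: 330, 802, 1574, 2718, 4306, 6410
Δ²: 472, 772, 1144, 1588, 2104
Δ³: 300, 372, 444, 516
Δ⁴: 72, 72, 72
Constant fourth difference = 72, so extend:
516 + 72 = 588;  2104 + 588 = 2692;  6410 + 2692 = 9102;  16220 + 9102 = 25322
588 + 72 = 660;  2692 + 660 = 3352;  9102 + 3352 = 12454;  25322 + 12454 = 37776

37776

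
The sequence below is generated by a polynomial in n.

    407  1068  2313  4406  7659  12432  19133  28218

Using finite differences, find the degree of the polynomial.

4

Δ: 661, 1245, 2093, 3253, 4773, 6701, 9085
Δ²: 584, 848, 1160, 1520, 1928, 2384
Δ³: 264, 312, 360, 408, 456
Δ⁴: 48, 48, 48, 48
The fourth differences are constant, so the polynomial has degree 4.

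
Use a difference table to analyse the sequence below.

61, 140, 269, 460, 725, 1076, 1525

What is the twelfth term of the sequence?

First differences: 79 , 129 , 191 , 265 , 351 , 449
Second differences: 50 , 62 , 74 , 86 , 98
Third differences: 12 , 12 , 12 , 12
The third differences are constant (12).
98 + 12 = 110;  449 + 110 = 559;  1525 + 559 = 2084
110 + 12 = 122;  559 + 122 = 681;  2084 + 681 = 2765
122 + 12 = 134;  681 + 134 = 815;  2765 + 815 = 3580
134 + 12 = 146;  815 + 146 = 961;  3580 + 961 = 4541
146 + 12 = 158;  961 + 158 = 1119;  4541 + 1119 = 5660

5660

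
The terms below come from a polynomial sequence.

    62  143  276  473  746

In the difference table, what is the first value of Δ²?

52

D1: 81, 133, 197, 273
D2: 52, 64, 76
D3: 12, 12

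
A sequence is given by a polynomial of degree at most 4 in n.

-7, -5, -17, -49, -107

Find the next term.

-197

2  -12  -32  -58
-14  -20  -26
-6  -6
Third differences constant at -6.
-26 − 6 = -32;  -58 − 32 = -90;  -107 − 90 = -197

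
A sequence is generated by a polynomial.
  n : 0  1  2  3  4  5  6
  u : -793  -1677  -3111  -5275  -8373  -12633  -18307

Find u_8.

-35025

Δ: -884, -1434, -2164, -3098, -4260, -5674
Δ²: -550, -730, -934, -1162, -1414
Δ³: -180, -204, -228, -252
Δ⁴: -24, -24, -24
Constant fourth difference = -24, so extend:
-252 − 24 = -276;  -1414 − 276 = -1690;  -5674 − 1690 = -7364;  -18307 − 7364 = -25671
-276 − 24 = -300;  -1690 − 300 = -1990;  -7364 − 1990 = -9354;  -25671 − 9354 = -35025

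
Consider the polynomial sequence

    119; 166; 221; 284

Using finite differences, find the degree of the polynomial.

2

First differences: 47, 55, 63
Second differences: 8, 8
The second differences are constant, so the polynomial has degree 2.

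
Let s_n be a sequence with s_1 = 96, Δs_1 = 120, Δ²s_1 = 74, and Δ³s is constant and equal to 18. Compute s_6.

1616

Build the table forward from the leading diagonal:
Third differences: 18, 18, 18, 18, 18, 18
Second differences: 74, 92, 110, 128, 146, 164
First differences: 120, 194, 286, 396, 524, 670
s: 96, 216, 410, 696, 1092, 1616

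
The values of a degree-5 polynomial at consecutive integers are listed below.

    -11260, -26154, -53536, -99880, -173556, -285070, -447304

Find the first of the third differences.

-6474

Δ: -14894, -27382, -46344, -73676, -111514, -162234
Δ²: -12488, -18962, -27332, -37838, -50720
Δ³: -6474, -8370, -10506, -12882
Δ⁴: -1896, -2136, -2376
Δ⁵: -240, -240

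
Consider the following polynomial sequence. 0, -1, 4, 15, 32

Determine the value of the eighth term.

119

First differences: -1, 5, 11, 17
Second differences: 6, 6, 6
The second differences are constant (6).
17 + 6 = 23;  32 + 23 = 55
23 + 6 = 29;  55 + 29 = 84
29 + 6 = 35;  84 + 35 = 119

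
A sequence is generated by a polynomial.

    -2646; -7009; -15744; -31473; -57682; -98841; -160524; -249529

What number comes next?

Δ: -4363  -8735  -15729  -26209  -41159  -61683  -89005
Δ²: -4372  -6994  -10480  -14950  -20524  -27322
Δ³: -2622  -3486  -4470  -5574  -6798
Δ⁴: -864  -984  -1104  -1224
Δ⁵: -120  -120  -120
The fifth differences are constant (-120).
-1224 − 120 = -1344;  -6798 − 1344 = -8142;  -27322 − 8142 = -35464;  -89005 − 35464 = -124469;  -249529 − 124469 = -373998

-373998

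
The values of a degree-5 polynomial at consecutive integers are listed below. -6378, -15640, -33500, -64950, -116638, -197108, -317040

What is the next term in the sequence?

Δ: -9262 , -17860 , -31450 , -51688 , -80470 , -119932
Δ²: -8598 , -13590 , -20238 , -28782 , -39462
Δ³: -4992 , -6648 , -8544 , -10680
Δ⁴: -1656 , -1896 , -2136
Δ⁵: -240 , -240
The fifth differences are constant (-240).
-2136 − 240 = -2376;  -10680 − 2376 = -13056;  -39462 − 13056 = -52518;  -119932 − 52518 = -172450;  -317040 − 172450 = -489490

-489490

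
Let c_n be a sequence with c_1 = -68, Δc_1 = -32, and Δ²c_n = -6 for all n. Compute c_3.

-138

Build the table forward from the leading diagonal:
Second differences: -6  -6  -6
First differences: -32  -38  -44
c: -68  -100  -138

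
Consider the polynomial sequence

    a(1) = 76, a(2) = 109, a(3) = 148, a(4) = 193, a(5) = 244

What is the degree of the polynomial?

2

First differences: 33, 39, 45, 51
Second differences: 6, 6, 6
The second differences are constant, so the polynomial has degree 2.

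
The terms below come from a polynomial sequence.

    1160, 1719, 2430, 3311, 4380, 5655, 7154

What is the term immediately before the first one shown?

735

Δ: 559, 711, 881, 1069, 1275, 1499
Δ²: 152, 170, 188, 206, 224
Δ³: 18, 18, 18, 18
The third differences are constant at 18.
Work back: 152 − 18 = 134;  559 − 134 = 425;  1160 − 425 = 735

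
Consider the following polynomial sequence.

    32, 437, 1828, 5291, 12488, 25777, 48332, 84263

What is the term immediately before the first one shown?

Δ: 405  1391  3463  7197  13289  22555  35931
Δ²: 986  2072  3734  6092  9266  13376
Δ³: 1086  1662  2358  3174  4110
Δ⁴: 576  696  816  936
Δ⁵: 120  120  120
The fifth differences are constant at 120.
Work back: 576 − 120 = 456;  1086 − 456 = 630;  986 − 630 = 356;  405 − 356 = 49;  32 − 49 = -17

-17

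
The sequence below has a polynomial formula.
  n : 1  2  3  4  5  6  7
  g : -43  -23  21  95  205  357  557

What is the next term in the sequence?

811

20, 44, 74, 110, 152, 200
24, 30, 36, 42, 48
6, 6, 6, 6
Constant third difference = 6, so extend:
48 + 6 = 54;  200 + 54 = 254;  557 + 254 = 811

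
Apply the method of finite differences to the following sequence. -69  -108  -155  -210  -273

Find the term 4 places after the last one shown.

-605

First differences: -39, -47, -55, -63
Second differences: -8, -8, -8
The second differences are constant (-8).
-63 − 8 = -71;  -273 − 71 = -344
-71 − 8 = -79;  -344 − 79 = -423
-79 − 8 = -87;  -423 − 87 = -510
-87 − 8 = -95;  -510 − 95 = -605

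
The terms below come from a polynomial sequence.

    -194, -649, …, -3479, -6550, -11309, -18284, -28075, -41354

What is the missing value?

Using the last 6 terms:
D1: -3071  -4759  -6975  -9791  -13279
D2: -1688  -2216  -2816  -3488
D3: -528  -600  -672
D4: -72  -72
Constant fourth difference = -72.
Extend backward: -528 + 72 = -456;  -1688 + 456 = -1232;  -3071 + 1232 = -1839;  -3479 + 1839 = -1640

-1640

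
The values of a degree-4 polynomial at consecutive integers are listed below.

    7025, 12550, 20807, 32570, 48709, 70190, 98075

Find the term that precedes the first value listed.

First differences: 5525  8257  11763  16139  21481  27885
Second differences: 2732  3506  4376  5342  6404
Third differences: 774  870  966  1062
Fourth differences: 96  96  96
The fourth differences are constant at 96.
Work back: 774 − 96 = 678;  2732 − 678 = 2054;  5525 − 2054 = 3471;  7025 − 3471 = 3554

3554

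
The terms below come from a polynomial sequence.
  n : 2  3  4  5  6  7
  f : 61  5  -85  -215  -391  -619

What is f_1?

-56, -90, -130, -176, -228
-34, -40, -46, -52
-6, -6, -6
The third differences are constant at -6.
Work back: -34 + 6 = -28;  -56 + 28 = -28;  61 + 28 = 89

89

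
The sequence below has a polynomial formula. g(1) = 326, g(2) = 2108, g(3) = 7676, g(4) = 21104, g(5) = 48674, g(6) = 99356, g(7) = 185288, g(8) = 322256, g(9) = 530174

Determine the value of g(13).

Δ: 1782 , 5568 , 13428 , 27570 , 50682 , 85932 , 136968 , 207918
Δ²: 3786 , 7860 , 14142 , 23112 , 35250 , 51036 , 70950
Δ³: 4074 , 6282 , 8970 , 12138 , 15786 , 19914
Δ⁴: 2208 , 2688 , 3168 , 3648 , 4128
Δ⁵: 480 , 480 , 480 , 480
Fifth differences constant at 480.
4128 + 480 = 4608;  19914 + 4608 = 24522;  70950 + 24522 = 95472;  207918 + 95472 = 303390;  530174 + 303390 = 833564
4608 + 480 = 5088;  24522 + 5088 = 29610;  95472 + 29610 = 125082;  303390 + 125082 = 428472;  833564 + 428472 = 1262036
5088 + 480 = 5568;  29610 + 5568 = 35178;  125082 + 35178 = 160260;  428472 + 160260 = 588732;  1262036 + 588732 = 1850768
5568 + 480 = 6048;  35178 + 6048 = 41226;  160260 + 41226 = 201486;  588732 + 201486 = 790218;  1850768 + 790218 = 2640986

2640986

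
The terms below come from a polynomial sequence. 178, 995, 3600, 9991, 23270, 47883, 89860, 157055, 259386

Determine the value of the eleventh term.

817, 2605, 6391, 13279, 24613, 41977, 67195, 102331
1788, 3786, 6888, 11334, 17364, 25218, 35136
1998, 3102, 4446, 6030, 7854, 9918
1104, 1344, 1584, 1824, 2064
240, 240, 240, 240
The fifth differences are constant (240).
2064 + 240 = 2304;  9918 + 2304 = 12222;  35136 + 12222 = 47358;  102331 + 47358 = 149689;  259386 + 149689 = 409075
2304 + 240 = 2544;  12222 + 2544 = 14766;  47358 + 14766 = 62124;  149689 + 62124 = 211813;  409075 + 211813 = 620888

620888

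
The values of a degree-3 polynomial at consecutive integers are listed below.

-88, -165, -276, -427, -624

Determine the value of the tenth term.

First differences: -77 , -111 , -151 , -197
Second differences: -34 , -40 , -46
Third differences: -6 , -6
The third differences are constant (-6).
-46 − 6 = -52;  -197 − 52 = -249;  -624 − 249 = -873
-52 − 6 = -58;  -249 − 58 = -307;  -873 − 307 = -1180
-58 − 6 = -64;  -307 − 64 = -371;  -1180 − 371 = -1551
-64 − 6 = -70;  -371 − 70 = -441;  -1551 − 441 = -1992
-70 − 6 = -76;  -441 − 76 = -517;  -1992 − 517 = -2509

-2509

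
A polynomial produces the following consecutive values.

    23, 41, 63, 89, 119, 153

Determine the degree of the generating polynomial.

Δ: 18, 22, 26, 30, 34
Δ²: 4, 4, 4, 4
The second differences are constant, so the polynomial has degree 2.

2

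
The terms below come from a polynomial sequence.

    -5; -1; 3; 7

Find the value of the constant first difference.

Δ: 4, 4, 4

4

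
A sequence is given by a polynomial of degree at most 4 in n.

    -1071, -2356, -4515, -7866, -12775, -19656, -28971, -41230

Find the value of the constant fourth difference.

D1: -1285, -2159, -3351, -4909, -6881, -9315, -12259
D2: -874, -1192, -1558, -1972, -2434, -2944
D3: -318, -366, -414, -462, -510
D4: -48, -48, -48, -48

-48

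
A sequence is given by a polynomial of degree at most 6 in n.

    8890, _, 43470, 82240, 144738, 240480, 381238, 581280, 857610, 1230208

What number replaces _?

20928

Using the last 8 terms:
D1: 38770, 62498, 95742, 140758, 200042, 276330, 372598
D2: 23728, 33244, 45016, 59284, 76288, 96268
D3: 9516, 11772, 14268, 17004, 19980
D4: 2256, 2496, 2736, 2976
D5: 240, 240, 240
Constant fifth difference = 240.
Extend backward: 2256 − 240 = 2016;  9516 − 2016 = 7500;  23728 − 7500 = 16228;  38770 − 16228 = 22542;  43470 − 22542 = 20928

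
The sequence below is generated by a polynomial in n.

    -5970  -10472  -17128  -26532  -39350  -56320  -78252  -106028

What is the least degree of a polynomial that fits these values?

4

-4502, -6656, -9404, -12818, -16970, -21932, -27776
-2154, -2748, -3414, -4152, -4962, -5844
-594, -666, -738, -810, -882
-72, -72, -72, -72
The fourth differences are constant, so the polynomial has degree 4.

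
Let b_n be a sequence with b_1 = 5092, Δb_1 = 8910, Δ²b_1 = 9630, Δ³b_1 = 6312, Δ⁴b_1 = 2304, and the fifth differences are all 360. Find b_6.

220942

Build the table forward from the leading diagonal:
D5: 360, 360, 360, 360, 360, 360
D4: 2304, 2664, 3024, 3384, 3744, 4104
D3: 6312, 8616, 11280, 14304, 17688, 21432
D2: 9630, 15942, 24558, 35838, 50142, 67830
D1: 8910, 18540, 34482, 59040, 94878, 145020
b: 5092, 14002, 32542, 67024, 126064, 220942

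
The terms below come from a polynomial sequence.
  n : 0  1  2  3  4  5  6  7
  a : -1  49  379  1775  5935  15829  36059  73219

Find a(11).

612919

50  330  1396  4160  9894  20230  37160
280  1066  2764  5734  10336  16930
786  1698  2970  4602  6594
912  1272  1632  1992
360  360  360
Constant fifth difference = 360, so extend:
1992 + 360 = 2352;  6594 + 2352 = 8946;  16930 + 8946 = 25876;  37160 + 25876 = 63036;  73219 + 63036 = 136255
2352 + 360 = 2712;  8946 + 2712 = 11658;  25876 + 11658 = 37534;  63036 + 37534 = 100570;  136255 + 100570 = 236825
2712 + 360 = 3072;  11658 + 3072 = 14730;  37534 + 14730 = 52264;  100570 + 52264 = 152834;  236825 + 152834 = 389659
3072 + 360 = 3432;  14730 + 3432 = 18162;  52264 + 18162 = 70426;  152834 + 70426 = 223260;  389659 + 223260 = 612919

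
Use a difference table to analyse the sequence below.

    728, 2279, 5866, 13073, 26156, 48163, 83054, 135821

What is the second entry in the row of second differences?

First differences: 1551, 3587, 7207, 13083, 22007, 34891, 52767
Second differences: 2036, 3620, 5876, 8924, 12884, 17876
Third differences: 1584, 2256, 3048, 3960, 4992
Fourth differences: 672, 792, 912, 1032
Fifth differences: 120, 120, 120

3620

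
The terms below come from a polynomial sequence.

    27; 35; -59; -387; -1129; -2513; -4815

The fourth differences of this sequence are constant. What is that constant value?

-48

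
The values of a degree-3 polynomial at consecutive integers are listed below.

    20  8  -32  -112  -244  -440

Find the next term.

-12, -40, -80, -132, -196
-28, -40, -52, -64
-12, -12, -12
Third differences constant at -12.
-64 − 12 = -76;  -196 − 76 = -272;  -440 − 272 = -712

-712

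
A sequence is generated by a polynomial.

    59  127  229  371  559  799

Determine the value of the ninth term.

1891

First differences: 68  102  142  188  240
Second differences: 34  40  46  52
Third differences: 6  6  6
Constant third difference = 6, so extend:
52 + 6 = 58;  240 + 58 = 298;  799 + 298 = 1097
58 + 6 = 64;  298 + 64 = 362;  1097 + 362 = 1459
64 + 6 = 70;  362 + 70 = 432;  1459 + 432 = 1891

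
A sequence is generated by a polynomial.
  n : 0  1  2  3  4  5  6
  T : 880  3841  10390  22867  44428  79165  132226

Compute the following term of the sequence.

209935

First differences: 2961  6549  12477  21561  34737  53061
Second differences: 3588  5928  9084  13176  18324
Third differences: 2340  3156  4092  5148
Fourth differences: 816  936  1056
Fifth differences: 120  120
Constant fifth difference = 120, so extend:
1056 + 120 = 1176;  5148 + 1176 = 6324;  18324 + 6324 = 24648;  53061 + 24648 = 77709;  132226 + 77709 = 209935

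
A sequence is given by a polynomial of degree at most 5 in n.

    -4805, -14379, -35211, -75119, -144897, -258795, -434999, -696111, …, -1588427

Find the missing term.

-1069629

Using the first 8 terms:
-9574, -20832, -39908, -69778, -113898, -176204, -261112
-11258, -19076, -29870, -44120, -62306, -84908
-7818, -10794, -14250, -18186, -22602
-2976, -3456, -3936, -4416
-480, -480, -480
Constant fifth difference = -480.
Extend forward: -4416 − 480 = -4896;  -22602 − 4896 = -27498;  -84908 − 27498 = -112406;  -261112 − 112406 = -373518;  -696111 − 373518 = -1069629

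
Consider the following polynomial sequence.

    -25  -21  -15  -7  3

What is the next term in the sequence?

4  6  8  10
2  2  2
The second differences are constant (2).
10 + 2 = 12;  3 + 12 = 15

15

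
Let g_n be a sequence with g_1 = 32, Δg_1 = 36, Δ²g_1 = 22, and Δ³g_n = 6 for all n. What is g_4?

212

Build the table forward from the leading diagonal:
D3: 6  6  6  6
D2: 22  28  34  40
D1: 36  58  86  120
g: 32  68  126  212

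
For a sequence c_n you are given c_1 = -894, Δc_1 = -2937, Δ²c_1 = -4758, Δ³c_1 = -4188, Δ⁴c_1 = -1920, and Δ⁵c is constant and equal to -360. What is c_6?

-114999

Build the table forward from the leading diagonal:
Fifth differences: -360, -360, -360, -360, -360, -360
Fourth differences: -1920, -2280, -2640, -3000, -3360, -3720
Third differences: -4188, -6108, -8388, -11028, -14028, -17388
Second differences: -4758, -8946, -15054, -23442, -34470, -48498
First differences: -2937, -7695, -16641, -31695, -55137, -89607
c: -894, -3831, -11526, -28167, -59862, -114999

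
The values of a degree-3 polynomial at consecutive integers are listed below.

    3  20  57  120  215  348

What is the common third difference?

6

D1: 17, 37, 63, 95, 133
D2: 20, 26, 32, 38
D3: 6, 6, 6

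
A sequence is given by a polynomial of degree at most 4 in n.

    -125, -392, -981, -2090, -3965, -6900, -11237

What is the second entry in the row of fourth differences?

First differences: -267, -589, -1109, -1875, -2935, -4337
Second differences: -322, -520, -766, -1060, -1402
Third differences: -198, -246, -294, -342
Fourth differences: -48, -48, -48

-48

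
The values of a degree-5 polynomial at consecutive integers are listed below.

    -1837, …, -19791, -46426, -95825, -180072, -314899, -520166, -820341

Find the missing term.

Using the last 7 terms:
First differences: -26635  -49399  -84247  -134827  -205267  -300175
Second differences: -22764  -34848  -50580  -70440  -94908
Third differences: -12084  -15732  -19860  -24468
Fourth differences: -3648  -4128  -4608
Fifth differences: -480  -480
Constant fifth difference = -480.
Extend backward: -3648 + 480 = -3168;  -12084 + 3168 = -8916;  -22764 + 8916 = -13848;  -26635 + 13848 = -12787;  -19791 + 12787 = -7004

-7004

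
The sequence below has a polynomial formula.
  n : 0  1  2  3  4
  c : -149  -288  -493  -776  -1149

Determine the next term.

Δ: -139  -205  -283  -373
Δ²: -66  -78  -90
Δ³: -12  -12
The third differences are constant (-12).
-90 − 12 = -102;  -373 − 102 = -475;  -1149 − 475 = -1624

-1624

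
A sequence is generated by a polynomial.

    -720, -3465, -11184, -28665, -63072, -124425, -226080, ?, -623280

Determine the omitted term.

-385209

Using the first 7 terms:
First differences: -2745  -7719  -17481  -34407  -61353  -101655
Second differences: -4974  -9762  -16926  -26946  -40302
Third differences: -4788  -7164  -10020  -13356
Fourth differences: -2376  -2856  -3336
Fifth differences: -480  -480
Constant fifth difference = -480.
Extend forward: -3336 − 480 = -3816;  -13356 − 3816 = -17172;  -40302 − 17172 = -57474;  -101655 − 57474 = -159129;  -226080 − 159129 = -385209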